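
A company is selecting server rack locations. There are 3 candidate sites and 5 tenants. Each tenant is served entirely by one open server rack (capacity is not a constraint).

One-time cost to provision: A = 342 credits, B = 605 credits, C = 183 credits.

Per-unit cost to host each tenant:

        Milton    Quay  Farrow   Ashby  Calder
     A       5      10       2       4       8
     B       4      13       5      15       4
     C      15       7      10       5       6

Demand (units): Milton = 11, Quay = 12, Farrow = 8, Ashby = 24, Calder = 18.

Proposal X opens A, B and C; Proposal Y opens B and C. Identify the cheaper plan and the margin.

Proposal X: {A, B, C}: Milton→B 4·11=44, Quay→C 7·12=84, Farrow→A 2·8=16, Ashby→A 4·24=96, Calder→B 4·18=72. Service 312; fixed 1130; total 1442.
Proposal Y: {B, C}: Milton→B 4·11=44, Quay→C 7·12=84, Farrow→B 5·8=40, Ashby→C 5·24=120, Calder→B 4·18=72. Service 360; fixed 788; total 1148.
Difference: |1442 − 1148| = 294.

Proposal Y is cheaper by 294.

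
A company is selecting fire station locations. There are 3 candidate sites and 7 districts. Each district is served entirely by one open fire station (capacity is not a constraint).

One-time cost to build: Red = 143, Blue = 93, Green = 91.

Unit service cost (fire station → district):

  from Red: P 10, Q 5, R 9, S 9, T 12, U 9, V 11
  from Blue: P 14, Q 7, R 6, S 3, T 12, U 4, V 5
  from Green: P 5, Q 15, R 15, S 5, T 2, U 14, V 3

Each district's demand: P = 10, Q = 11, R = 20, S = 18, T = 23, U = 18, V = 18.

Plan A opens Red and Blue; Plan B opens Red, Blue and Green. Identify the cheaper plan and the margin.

Plan B is cheaper by 225.

Plan A: {Red, Blue}: P→Red 10·10=100, Q→Red 5·11=55, R→Blue 6·20=120, S→Blue 3·18=54, T→Red 12·23=276, U→Blue 4·18=72, V→Blue 5·18=90. Service 767; fixed 236; total 1003.
Plan B: {Red, Blue, Green}: P→Green 5·10=50, Q→Red 5·11=55, R→Blue 6·20=120, S→Blue 3·18=54, T→Green 2·23=46, U→Blue 4·18=72, V→Green 3·18=54. Service 451; fixed 327; total 778.
Difference: |1003 − 778| = 225.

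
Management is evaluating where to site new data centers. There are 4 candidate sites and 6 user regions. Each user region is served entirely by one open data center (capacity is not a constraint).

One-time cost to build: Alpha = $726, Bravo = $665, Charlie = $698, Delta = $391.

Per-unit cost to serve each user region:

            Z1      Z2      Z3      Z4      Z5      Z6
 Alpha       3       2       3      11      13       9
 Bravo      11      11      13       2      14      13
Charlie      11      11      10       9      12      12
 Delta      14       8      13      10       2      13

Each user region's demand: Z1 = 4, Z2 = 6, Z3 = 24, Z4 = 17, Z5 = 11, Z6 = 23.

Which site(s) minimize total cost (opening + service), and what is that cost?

For any fixed open set, each user region goes to its cheapest open site; total = fixed + service.
{Delta}: Z1→Delta 14·4=56, Z2→Delta 8·6=48, Z3→Delta 13·24=312, Z4→Delta 10·17=170, Z5→Delta 2·11=22, Z6→Delta 13·23=299. Service 907; fixed 391; total 1298.
{Alpha}: service 633 + fixed 726 = 1359
{Bravo}: Z1→Bravo 11·4=44, Z2→Bravo 11·6=66, Z3→Bravo 13·24=312, Z4→Bravo 2·17=34, Z5→Bravo 14·11=154, Z6→Bravo 13·23=299. Service 909; fixed 665; total 1574.
{Alpha, Bravo, Charlie, Delta}: Z1→Alpha 3·4=12, Z2→Alpha 2·6=12, Z3→Alpha 3·24=72, Z4→Bravo 2·17=34, Z5→Delta 2·11=22, Z6→Alpha 9·23=207. Service 359; fixed 2480; total 2839.
No other subset beats 1298.

Open Delta only; minimum total cost 1298.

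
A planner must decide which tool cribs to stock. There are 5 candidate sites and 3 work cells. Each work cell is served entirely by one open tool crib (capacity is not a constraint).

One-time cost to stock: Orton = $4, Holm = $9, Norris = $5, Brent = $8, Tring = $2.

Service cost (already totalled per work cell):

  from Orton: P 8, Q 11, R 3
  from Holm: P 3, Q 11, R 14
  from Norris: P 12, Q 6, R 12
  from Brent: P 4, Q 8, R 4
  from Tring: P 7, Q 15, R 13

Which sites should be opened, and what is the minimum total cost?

For any fixed open set, each work cell goes to its cheapest open site; total = fixed + service.
{Brent}: P→Brent 4, Q→Brent 8, R→Brent 4. Service 16; fixed 8; total 24.
{Orton}: P→Orton 8, Q→Orton 11, R→Orton 3. Service 22; fixed 4; total 26.
{Orton, Norris}: service 17 + fixed 9 = 26
{Orton, Holm, Norris, Brent, Tring}: service 12 + fixed 28 = 40
No other subset beats 24.

Open Brent only; minimum total cost 24.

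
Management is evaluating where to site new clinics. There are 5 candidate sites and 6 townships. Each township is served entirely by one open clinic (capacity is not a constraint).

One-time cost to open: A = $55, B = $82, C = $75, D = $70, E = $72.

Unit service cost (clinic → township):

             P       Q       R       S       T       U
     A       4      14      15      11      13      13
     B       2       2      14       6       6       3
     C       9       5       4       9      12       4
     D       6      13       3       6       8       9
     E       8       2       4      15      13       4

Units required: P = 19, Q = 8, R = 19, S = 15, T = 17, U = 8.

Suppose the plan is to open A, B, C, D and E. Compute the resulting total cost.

Total cost: 681

Each township is assigned to its cheapest site among the open ones.
{A, B, C, D, E}: P→B 2·19=38, Q→B 2·8=16, R→D 3·19=57, S→B 6·15=90, T→B 6·17=102, U→B 3·8=24. Service 327; fixed 354; total 681.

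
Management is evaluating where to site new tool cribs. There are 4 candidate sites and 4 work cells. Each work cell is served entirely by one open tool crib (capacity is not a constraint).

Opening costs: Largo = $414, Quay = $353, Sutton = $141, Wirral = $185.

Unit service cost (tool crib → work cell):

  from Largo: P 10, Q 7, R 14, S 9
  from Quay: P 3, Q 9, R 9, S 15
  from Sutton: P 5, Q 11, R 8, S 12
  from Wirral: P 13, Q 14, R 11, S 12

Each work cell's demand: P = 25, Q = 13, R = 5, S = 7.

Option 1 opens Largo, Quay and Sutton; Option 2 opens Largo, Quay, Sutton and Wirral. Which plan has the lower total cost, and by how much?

Option 1: {Largo, Quay, Sutton}: P→Quay 3·25=75, Q→Largo 7·13=91, R→Sutton 8·5=40, S→Largo 9·7=63. Service 269; fixed 908; total 1177.
Option 2: {Largo, Quay, Sutton, Wirral}: P→Quay 3·25=75, Q→Largo 7·13=91, R→Sutton 8·5=40, S→Largo 9·7=63. Service 269; fixed 1093; total 1362.
Difference: |1177 − 1362| = 185.

Option 1 is cheaper by 185.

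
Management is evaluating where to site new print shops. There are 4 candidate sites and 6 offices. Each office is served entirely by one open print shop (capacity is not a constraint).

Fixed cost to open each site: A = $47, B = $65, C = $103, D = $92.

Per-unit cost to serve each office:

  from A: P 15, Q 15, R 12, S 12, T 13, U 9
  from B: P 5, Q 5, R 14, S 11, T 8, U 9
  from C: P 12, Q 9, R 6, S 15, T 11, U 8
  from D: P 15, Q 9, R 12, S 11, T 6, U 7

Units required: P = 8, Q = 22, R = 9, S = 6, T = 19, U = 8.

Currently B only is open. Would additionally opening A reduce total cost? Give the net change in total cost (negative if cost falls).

Current service cost with {B}: 566.
Adding A: each office re-picks its cheapest; new service cost 548, saving 18.
Extra fixed cost: 47. Net change = 47 − 18 = 29.
(Totals: 631 → 660.)

No — net change +29 (cost rises by 29).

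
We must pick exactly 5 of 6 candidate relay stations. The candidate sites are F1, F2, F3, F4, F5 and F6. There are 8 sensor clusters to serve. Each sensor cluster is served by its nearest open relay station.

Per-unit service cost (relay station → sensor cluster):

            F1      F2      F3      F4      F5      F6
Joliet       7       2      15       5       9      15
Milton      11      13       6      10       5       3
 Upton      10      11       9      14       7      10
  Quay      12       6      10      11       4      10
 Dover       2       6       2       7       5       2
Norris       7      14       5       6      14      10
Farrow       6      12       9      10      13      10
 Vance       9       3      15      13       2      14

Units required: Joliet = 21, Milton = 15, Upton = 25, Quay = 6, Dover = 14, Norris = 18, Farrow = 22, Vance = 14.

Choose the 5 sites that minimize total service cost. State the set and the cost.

With exactly 5 open, each sensor cluster uses its cheapest among the chosen.
{F1, F2, F3, F5, F6}: Joliet→F2 2·21=42, Milton→F6 3·15=45, Upton→F5 7·25=175, Quay→F5 4·6=24, Dover→F1 2·14=28, Norris→F3 5·18=90, Farrow→F1 6·22=132, Vance→F5 2·14=28. Service cost 564.
{F1, F2, F4, F5, F6}: service cost 582
{F1, F2, F3, F4, F5}: service cost 594
Among all 6 size-5 choices, {F1, F2, F3, F5, F6} is lowest.

Choose F1, F2, F3, F5 and F6; total service cost 564.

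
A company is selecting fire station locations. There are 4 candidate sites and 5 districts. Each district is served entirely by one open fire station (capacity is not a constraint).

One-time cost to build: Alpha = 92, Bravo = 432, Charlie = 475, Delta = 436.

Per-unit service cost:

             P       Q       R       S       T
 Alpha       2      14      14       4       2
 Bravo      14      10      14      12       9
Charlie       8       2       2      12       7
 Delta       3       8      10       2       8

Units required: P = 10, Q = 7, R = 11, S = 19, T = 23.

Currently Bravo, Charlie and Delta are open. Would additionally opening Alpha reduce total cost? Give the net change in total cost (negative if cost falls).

Yes — net change −33 (cost falls by 33).

Current service cost with {Bravo, Charlie, Delta}: 265.
Adding Alpha: each district re-picks its cheapest; new service cost 140, saving 125.
Extra fixed cost: 92. Net change = 92 − 125 = -33.
(Totals: 1608 → 1575.)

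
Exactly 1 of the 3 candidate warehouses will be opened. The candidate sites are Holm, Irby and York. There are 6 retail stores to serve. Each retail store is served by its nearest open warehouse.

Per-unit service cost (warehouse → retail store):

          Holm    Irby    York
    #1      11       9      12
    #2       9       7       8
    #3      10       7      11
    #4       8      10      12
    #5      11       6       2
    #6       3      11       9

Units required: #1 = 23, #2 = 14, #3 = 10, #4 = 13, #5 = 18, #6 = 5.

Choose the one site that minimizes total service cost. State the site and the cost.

With exactly 1 open, each retail store uses its cheapest among the chosen.
{Irby}: #1→Irby 9·23=207, #2→Irby 7·14=98, #3→Irby 7·10=70, #4→Irby 10·13=130, #5→Irby 6·18=108, #6→Irby 11·5=55. Service cost 668.
{York}: service cost 735
{Holm}: service cost 796
Among all 3 size-1 choices, {Irby} is lowest.

Choose Irby only; total service cost 668.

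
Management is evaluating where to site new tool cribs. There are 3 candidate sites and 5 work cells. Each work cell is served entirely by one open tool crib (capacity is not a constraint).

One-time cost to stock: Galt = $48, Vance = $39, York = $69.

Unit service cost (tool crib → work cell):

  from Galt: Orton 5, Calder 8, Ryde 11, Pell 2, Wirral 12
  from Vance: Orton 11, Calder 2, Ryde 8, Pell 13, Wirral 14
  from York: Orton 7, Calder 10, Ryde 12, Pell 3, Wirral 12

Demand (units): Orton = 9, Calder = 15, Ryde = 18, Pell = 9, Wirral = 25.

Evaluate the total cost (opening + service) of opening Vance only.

Total cost: 779

Each work cell is assigned to its cheapest site among the open ones.
{Vance}: Orton→Vance 11·9=99, Calder→Vance 2·15=30, Ryde→Vance 8·18=144, Pell→Vance 13·9=117, Wirral→Vance 14·25=350. Service 740; fixed 39; total 779.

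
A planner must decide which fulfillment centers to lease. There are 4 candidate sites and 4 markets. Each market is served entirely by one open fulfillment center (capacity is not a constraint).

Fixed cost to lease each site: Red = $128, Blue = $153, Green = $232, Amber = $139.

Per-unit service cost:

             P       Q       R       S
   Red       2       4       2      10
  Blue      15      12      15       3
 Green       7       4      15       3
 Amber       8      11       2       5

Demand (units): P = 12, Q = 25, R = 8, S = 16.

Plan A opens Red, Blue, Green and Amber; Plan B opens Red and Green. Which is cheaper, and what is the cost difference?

Plan A: {Red, Blue, Green, Amber}: P→Red 2·12=24, Q→Red 4·25=100, R→Red 2·8=16, S→Blue 3·16=48. Service 188; fixed 652; total 840.
Plan B: {Red, Green}: P→Red 2·12=24, Q→Red 4·25=100, R→Red 2·8=16, S→Green 3·16=48. Service 188; fixed 360; total 548.
Difference: |840 − 548| = 292.

Plan B is cheaper by 292.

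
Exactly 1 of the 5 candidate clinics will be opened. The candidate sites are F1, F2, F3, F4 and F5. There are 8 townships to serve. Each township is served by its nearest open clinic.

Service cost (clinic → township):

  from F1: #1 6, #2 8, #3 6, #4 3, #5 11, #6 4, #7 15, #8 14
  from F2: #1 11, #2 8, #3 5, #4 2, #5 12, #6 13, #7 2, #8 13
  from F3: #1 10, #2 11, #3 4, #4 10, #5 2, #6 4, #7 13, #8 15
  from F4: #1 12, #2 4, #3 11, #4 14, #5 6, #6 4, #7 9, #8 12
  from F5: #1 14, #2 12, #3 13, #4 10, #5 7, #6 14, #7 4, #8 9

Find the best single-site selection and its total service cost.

With exactly 1 open, each township uses its cheapest among the chosen.
{F2}: #1→F2 11, #2→F2 8, #3→F2 5, #4→F2 2, #5→F2 12, #6→F2 13, #7→F2 2, #8→F2 13. Service cost 66.
{F1}: service cost 67
{F3}: service cost 69
Among all 5 size-1 choices, {F2} is lowest.

Choose F2 only; total service cost 66.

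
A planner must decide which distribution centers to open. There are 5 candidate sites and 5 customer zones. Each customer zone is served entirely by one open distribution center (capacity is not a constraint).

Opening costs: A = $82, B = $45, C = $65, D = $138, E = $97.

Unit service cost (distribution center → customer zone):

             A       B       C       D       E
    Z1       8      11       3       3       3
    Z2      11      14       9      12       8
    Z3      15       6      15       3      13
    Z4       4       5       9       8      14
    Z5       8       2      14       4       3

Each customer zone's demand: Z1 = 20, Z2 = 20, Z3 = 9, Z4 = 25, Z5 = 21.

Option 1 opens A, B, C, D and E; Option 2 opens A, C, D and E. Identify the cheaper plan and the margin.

Option 1: {A, B, C, D, E}: Z1→C 3·20=60, Z2→E 8·20=160, Z3→D 3·9=27, Z4→A 4·25=100, Z5→B 2·21=42. Service 389; fixed 427; total 816.
Option 2: {A, C, D, E}: Z1→C 3·20=60, Z2→E 8·20=160, Z3→D 3·9=27, Z4→A 4·25=100, Z5→E 3·21=63. Service 410; fixed 382; total 792.
Difference: |816 − 792| = 24.

Option 2 is cheaper by 24.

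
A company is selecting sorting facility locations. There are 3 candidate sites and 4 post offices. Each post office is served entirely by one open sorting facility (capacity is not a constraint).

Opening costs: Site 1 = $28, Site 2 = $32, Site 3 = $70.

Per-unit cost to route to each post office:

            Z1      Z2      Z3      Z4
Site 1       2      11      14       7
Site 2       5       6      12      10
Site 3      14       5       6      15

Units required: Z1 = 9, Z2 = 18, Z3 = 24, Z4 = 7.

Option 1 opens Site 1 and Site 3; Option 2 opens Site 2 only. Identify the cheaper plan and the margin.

Option 1: {Site 1, Site 3}: Z1→Site 1 2·9=18, Z2→Site 3 5·18=90, Z3→Site 3 6·24=144, Z4→Site 1 7·7=49. Service 301; fixed 98; total 399.
Option 2: {Site 2}: Z1→Site 2 5·9=45, Z2→Site 2 6·18=108, Z3→Site 2 12·24=288, Z4→Site 2 10·7=70. Service 511; fixed 32; total 543.
Difference: |399 − 543| = 144.

Option 1 is cheaper by 144.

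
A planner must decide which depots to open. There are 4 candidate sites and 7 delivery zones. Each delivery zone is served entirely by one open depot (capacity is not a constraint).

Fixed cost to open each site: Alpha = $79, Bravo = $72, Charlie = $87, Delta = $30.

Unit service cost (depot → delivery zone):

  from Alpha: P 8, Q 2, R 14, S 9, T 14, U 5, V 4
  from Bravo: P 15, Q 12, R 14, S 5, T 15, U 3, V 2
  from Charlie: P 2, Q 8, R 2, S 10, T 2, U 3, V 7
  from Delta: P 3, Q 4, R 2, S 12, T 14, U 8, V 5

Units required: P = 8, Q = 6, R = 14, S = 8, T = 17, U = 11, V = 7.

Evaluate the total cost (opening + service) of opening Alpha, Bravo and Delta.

Each delivery zone is assigned to its cheapest site among the open ones.
{Alpha, Bravo, Delta}: P→Delta 3·8=24, Q→Alpha 2·6=12, R→Delta 2·14=28, S→Bravo 5·8=40, T→Alpha 14·17=238, U→Bravo 3·11=33, V→Bravo 2·7=14. Service 389; fixed 181; total 570.

Total cost: 570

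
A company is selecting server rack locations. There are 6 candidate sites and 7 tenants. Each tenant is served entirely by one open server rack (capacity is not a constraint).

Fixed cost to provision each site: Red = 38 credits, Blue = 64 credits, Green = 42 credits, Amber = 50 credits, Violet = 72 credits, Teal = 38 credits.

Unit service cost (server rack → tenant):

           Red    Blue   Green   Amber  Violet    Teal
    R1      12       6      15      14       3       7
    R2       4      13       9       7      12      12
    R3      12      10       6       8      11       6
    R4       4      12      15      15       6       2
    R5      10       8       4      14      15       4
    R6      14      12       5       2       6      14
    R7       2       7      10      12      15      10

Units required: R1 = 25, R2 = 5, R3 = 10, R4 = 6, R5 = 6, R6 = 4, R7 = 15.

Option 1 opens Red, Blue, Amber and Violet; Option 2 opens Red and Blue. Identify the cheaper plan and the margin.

Option 1: {Red, Blue, Amber, Violet}: R1→Violet 3·25=75, R2→Red 4·5=20, R3→Amber 8·10=80, R4→Red 4·6=24, R5→Blue 8·6=48, R6→Amber 2·4=8, R7→Red 2·15=30. Service 285; fixed 224; total 509.
Option 2: {Red, Blue}: R1→Blue 6·25=150, R2→Red 4·5=20, R3→Blue 10·10=100, R4→Red 4·6=24, R5→Blue 8·6=48, R6→Blue 12·4=48, R7→Red 2·15=30. Service 420; fixed 102; total 522.
Difference: |509 − 522| = 13.

Option 1 is cheaper by 13.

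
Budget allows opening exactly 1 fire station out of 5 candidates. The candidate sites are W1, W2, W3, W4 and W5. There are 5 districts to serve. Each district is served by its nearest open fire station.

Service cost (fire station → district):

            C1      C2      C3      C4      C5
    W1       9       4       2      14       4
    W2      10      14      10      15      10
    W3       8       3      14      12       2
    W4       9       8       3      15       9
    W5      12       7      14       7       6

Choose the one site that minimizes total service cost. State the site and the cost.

With exactly 1 open, each district uses its cheapest among the chosen.
{W1}: C1→W1 9, C2→W1 4, C3→W1 2, C4→W1 14, C5→W1 4. Service cost 33.
{W3}: service cost 39
{W4}: service cost 44
Among all 5 size-1 choices, {W1} is lowest.

Choose W1 only; total service cost 33.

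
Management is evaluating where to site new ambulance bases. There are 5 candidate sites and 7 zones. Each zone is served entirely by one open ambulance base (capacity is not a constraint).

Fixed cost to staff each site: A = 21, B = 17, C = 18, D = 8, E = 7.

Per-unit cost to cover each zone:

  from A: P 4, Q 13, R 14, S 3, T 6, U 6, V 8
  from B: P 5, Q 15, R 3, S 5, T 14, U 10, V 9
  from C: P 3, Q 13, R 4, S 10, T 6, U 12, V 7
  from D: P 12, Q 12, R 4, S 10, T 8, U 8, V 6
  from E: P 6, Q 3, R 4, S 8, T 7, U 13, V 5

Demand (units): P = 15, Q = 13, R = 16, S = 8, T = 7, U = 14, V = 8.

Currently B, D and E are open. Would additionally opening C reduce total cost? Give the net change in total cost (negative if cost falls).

Yes — net change −19 (cost falls by 19).

Current service cost with {B, D, E}: 403.
Adding C: each zone re-picks its cheapest; new service cost 366, saving 37.
Extra fixed cost: 18. Net change = 18 − 37 = -19.
(Totals: 435 → 416.)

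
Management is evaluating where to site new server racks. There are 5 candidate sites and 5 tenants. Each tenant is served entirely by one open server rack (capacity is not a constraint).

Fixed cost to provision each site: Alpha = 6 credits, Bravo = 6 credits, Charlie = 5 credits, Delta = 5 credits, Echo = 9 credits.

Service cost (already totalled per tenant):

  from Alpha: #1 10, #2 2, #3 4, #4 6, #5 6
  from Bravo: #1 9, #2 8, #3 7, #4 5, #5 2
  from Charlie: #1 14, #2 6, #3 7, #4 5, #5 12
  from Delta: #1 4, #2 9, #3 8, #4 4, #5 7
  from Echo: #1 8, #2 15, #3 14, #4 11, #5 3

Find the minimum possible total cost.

For any fixed open set, each tenant goes to its cheapest open site; total = fixed + service.
{Alpha, Delta}: #1→Delta 4, #2→Alpha 2, #3→Alpha 4, #4→Delta 4, #5→Alpha 6. Service 20; fixed 11; total 31.
{Alpha, Bravo, Delta}: service 16 + fixed 17 = 33
{Alpha}: #1→Alpha 10, #2→Alpha 2, #3→Alpha 4, #4→Alpha 6, #5→Alpha 6. Service 28; fixed 6; total 34.
{Alpha, Bravo, Charlie, Delta, Echo}: #1→Delta 4, #2→Alpha 2, #3→Alpha 4, #4→Delta 4, #5→Bravo 2. Service 16; fixed 31; total 47.
No other subset beats 31.

Minimum total cost: 31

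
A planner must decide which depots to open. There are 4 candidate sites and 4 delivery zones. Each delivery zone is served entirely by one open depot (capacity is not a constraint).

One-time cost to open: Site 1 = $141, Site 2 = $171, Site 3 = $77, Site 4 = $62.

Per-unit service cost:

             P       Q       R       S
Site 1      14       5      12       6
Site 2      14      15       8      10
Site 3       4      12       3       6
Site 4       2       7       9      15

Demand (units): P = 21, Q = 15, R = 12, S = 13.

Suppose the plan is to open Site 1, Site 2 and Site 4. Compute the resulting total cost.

Each delivery zone is assigned to its cheapest site among the open ones.
{Site 1, Site 2, Site 4}: P→Site 4 2·21=42, Q→Site 1 5·15=75, R→Site 2 8·12=96, S→Site 1 6·13=78. Service 291; fixed 374; total 665.

Total cost: 665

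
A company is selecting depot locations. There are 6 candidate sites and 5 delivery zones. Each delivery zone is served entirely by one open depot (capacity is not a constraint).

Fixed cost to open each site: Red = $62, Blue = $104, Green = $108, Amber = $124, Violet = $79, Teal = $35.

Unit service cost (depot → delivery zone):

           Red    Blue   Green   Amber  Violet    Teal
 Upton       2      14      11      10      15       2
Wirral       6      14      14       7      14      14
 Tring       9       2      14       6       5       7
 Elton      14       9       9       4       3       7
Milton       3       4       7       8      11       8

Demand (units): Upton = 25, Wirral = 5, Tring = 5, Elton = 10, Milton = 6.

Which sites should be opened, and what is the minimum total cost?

Open Red and Violet; minimum total cost 294.

For any fixed open set, each delivery zone goes to its cheapest open site; total = fixed + service.
{Red, Violet}: Upton→Red 2·25=50, Wirral→Red 6·5=30, Tring→Violet 5·5=25, Elton→Violet 3·10=30, Milton→Red 3·6=18. Service 153; fixed 141; total 294.
{Red, Teal}: service 203 + fixed 97 = 300
{Teal}: Upton→Teal 2·25=50, Wirral→Teal 14·5=70, Tring→Teal 7·5=35, Elton→Teal 7·10=70, Milton→Teal 8·6=48. Service 273; fixed 35; total 308.
{Red, Blue, Green, Amber, Violet, Teal}: Upton→Red 2·25=50, Wirral→Red 6·5=30, Tring→Blue 2·5=10, Elton→Violet 3·10=30, Milton→Red 3·6=18. Service 138; fixed 512; total 650.
No other subset beats 294.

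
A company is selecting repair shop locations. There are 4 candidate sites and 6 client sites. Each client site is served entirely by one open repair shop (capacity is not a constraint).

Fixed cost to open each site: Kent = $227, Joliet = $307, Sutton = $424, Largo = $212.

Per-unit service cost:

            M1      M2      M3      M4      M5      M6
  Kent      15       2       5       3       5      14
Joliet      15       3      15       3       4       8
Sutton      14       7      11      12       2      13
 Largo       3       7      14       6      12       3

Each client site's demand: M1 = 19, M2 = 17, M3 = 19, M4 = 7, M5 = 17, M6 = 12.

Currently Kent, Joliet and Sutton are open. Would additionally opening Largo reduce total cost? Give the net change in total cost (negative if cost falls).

Yes — net change −57 (cost falls by 57).

Current service cost with {Kent, Joliet, Sutton}: 546.
Adding Largo: each client site re-picks its cheapest; new service cost 277, saving 269.
Extra fixed cost: 212. Net change = 212 − 269 = -57.
(Totals: 1504 → 1447.)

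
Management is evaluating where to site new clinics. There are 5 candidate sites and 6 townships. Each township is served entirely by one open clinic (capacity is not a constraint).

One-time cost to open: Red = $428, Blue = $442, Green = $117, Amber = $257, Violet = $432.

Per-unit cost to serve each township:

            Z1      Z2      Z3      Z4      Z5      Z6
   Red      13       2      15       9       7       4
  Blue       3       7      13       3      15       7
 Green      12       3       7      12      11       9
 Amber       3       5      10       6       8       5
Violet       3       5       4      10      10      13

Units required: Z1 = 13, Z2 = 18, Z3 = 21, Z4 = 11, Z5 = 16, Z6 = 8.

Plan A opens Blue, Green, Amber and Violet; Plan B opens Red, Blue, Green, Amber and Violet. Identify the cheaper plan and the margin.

Plan A: {Blue, Green, Amber, Violet}: Z1→Blue 3·13=39, Z2→Green 3·18=54, Z3→Violet 4·21=84, Z4→Blue 3·11=33, Z5→Amber 8·16=128, Z6→Amber 5·8=40. Service 378; fixed 1248; total 1626.
Plan B: {Red, Blue, Green, Amber, Violet}: Z1→Blue 3·13=39, Z2→Red 2·18=36, Z3→Violet 4·21=84, Z4→Blue 3·11=33, Z5→Red 7·16=112, Z6→Red 4·8=32. Service 336; fixed 1676; total 2012.
Difference: |1626 − 2012| = 386.

Plan A is cheaper by 386.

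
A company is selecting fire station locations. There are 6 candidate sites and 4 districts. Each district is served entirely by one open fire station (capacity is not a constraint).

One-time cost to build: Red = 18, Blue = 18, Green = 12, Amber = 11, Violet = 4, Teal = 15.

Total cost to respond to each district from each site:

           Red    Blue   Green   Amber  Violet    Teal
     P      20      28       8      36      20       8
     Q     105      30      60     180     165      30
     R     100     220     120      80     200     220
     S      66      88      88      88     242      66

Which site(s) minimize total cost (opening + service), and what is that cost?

Open Amber and Teal; minimum total cost 210.

For any fixed open set, each district goes to its cheapest open site; total = fixed + service.
{Amber, Teal}: P→Teal 8, Q→Teal 30, R→Amber 80, S→Teal 66. Service 184; fixed 26; total 210.
{Amber, Violet, Teal}: P→Teal 8, Q→Teal 30, R→Amber 80, S→Teal 66. Service 184; fixed 30; total 214.
{Green, Amber, Teal}: service 184 + fixed 38 = 222
{Red, Blue, Green, Amber, Violet, Teal}: service 184 + fixed 78 = 262
No other subset beats 210.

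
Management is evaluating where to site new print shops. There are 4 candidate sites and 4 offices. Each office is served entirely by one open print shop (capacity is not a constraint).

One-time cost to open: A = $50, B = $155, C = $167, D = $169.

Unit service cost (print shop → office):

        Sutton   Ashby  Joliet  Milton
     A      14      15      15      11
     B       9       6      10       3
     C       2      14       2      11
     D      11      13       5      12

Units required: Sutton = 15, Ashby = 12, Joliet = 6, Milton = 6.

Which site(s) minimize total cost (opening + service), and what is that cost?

For any fixed open set, each office goes to its cheapest open site; total = fixed + service.
{B}: Sutton→B 9·15=135, Ashby→B 6·12=72, Joliet→B 10·6=60, Milton→B 3·6=18. Service 285; fixed 155; total 440.
{C}: service 276 + fixed 167 = 443
{B, C}: Sutton→C 2·15=30, Ashby→B 6·12=72, Joliet→C 2·6=12, Milton→B 3·6=18. Service 132; fixed 322; total 454.
{A, B, C, D}: service 132 + fixed 541 = 673
No other subset beats 440.

Open B only; minimum total cost 440.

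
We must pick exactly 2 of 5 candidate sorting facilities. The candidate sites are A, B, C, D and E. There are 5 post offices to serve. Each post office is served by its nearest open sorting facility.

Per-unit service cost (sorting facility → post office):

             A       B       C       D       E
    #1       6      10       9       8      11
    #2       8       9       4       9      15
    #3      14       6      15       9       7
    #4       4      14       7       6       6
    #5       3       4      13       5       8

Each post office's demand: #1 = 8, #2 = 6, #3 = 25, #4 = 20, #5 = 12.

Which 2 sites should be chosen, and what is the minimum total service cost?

Choose A and B; total service cost 362.

With exactly 2 open, each post office uses its cheapest among the chosen.
{A, B}: #1→A 6·8=48, #2→A 8·6=48, #3→B 6·25=150, #4→A 4·20=80, #5→A 3·12=36. Service cost 362.
{A, E}: service cost 387
{B, C}: service cost 434
Among all 10 size-2 choices, {A, B} is lowest.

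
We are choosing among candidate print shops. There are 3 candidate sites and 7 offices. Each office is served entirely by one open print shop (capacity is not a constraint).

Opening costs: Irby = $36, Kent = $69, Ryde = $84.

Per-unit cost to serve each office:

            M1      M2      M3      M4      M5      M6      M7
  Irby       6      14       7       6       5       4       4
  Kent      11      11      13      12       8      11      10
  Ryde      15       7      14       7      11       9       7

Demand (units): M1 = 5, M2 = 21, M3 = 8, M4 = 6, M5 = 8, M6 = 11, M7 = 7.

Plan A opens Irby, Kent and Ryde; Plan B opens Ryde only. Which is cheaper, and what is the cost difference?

Plan A is cheaper by 126.

Plan A: {Irby, Kent, Ryde}: M1→Irby 6·5=30, M2→Ryde 7·21=147, M3→Irby 7·8=56, M4→Irby 6·6=36, M5→Irby 5·8=40, M6→Irby 4·11=44, M7→Irby 4·7=28. Service 381; fixed 189; total 570.
Plan B: {Ryde}: M1→Ryde 15·5=75, M2→Ryde 7·21=147, M3→Ryde 14·8=112, M4→Ryde 7·6=42, M5→Ryde 11·8=88, M6→Ryde 9·11=99, M7→Ryde 7·7=49. Service 612; fixed 84; total 696.
Difference: |570 − 696| = 126.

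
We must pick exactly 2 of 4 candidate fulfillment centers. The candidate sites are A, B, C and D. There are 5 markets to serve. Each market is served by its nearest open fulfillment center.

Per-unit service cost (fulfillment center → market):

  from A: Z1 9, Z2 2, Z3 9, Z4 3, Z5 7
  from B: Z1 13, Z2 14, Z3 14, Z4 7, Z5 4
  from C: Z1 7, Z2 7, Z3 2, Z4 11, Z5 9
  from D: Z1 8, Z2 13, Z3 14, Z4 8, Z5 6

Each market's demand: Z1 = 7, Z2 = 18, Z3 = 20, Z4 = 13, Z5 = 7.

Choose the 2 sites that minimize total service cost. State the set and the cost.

Choose A and C; total service cost 213.

With exactly 2 open, each market uses its cheapest among the chosen.
{A, C}: Z1→C 7·7=49, Z2→A 2·18=36, Z3→C 2·20=40, Z4→A 3·13=39, Z5→A 7·7=49. Service cost 213.
{B, C}: service cost 334
{A, B}: service cost 346
Among all 6 size-2 choices, {A, C} is lowest.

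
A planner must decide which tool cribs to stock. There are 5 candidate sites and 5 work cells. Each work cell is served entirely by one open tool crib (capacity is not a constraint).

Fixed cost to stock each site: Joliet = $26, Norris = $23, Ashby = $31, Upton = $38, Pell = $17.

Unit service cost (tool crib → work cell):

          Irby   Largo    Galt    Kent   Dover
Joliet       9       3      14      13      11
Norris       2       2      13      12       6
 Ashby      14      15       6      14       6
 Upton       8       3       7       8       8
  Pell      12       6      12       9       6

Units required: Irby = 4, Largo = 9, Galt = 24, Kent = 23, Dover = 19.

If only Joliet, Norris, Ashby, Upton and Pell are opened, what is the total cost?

Total cost: 603

Each work cell is assigned to its cheapest site among the open ones.
{Joliet, Norris, Ashby, Upton, Pell}: Irby→Norris 2·4=8, Largo→Norris 2·9=18, Galt→Ashby 6·24=144, Kent→Upton 8·23=184, Dover→Norris 6·19=114. Service 468; fixed 135; total 603.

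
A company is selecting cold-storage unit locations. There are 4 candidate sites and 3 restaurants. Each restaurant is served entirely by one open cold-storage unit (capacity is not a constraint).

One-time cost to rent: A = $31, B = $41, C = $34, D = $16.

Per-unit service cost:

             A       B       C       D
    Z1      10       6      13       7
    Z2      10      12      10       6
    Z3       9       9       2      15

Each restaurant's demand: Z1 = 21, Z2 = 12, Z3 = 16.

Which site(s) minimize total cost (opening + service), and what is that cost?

For any fixed open set, each restaurant goes to its cheapest open site; total = fixed + service.
{C, D}: Z1→D 7·21=147, Z2→D 6·12=72, Z3→C 2·16=32. Service 251; fixed 50; total 301.
{B, C, D}: Z1→B 6·21=126, Z2→D 6·12=72, Z3→C 2·16=32. Service 230; fixed 91; total 321.
{A, C, D}: Z1→D 7·21=147, Z2→D 6·12=72, Z3→C 2·16=32. Service 251; fixed 81; total 332.
{A, B, C, D}: service 230 + fixed 122 = 352
No other subset beats 301.

Open C and D; minimum total cost 301.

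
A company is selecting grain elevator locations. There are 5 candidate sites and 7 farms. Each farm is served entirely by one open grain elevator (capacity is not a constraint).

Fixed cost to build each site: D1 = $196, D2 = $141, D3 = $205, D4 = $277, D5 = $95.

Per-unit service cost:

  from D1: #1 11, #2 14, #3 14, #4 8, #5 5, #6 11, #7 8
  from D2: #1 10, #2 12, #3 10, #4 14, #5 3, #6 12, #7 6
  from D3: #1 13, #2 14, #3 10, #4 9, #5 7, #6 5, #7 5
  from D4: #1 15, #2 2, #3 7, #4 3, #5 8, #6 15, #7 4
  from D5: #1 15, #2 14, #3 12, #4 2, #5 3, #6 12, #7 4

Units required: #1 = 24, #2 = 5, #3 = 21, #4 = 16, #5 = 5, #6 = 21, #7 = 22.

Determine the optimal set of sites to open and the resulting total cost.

For any fixed open set, each farm goes to its cheapest open site; total = fixed + service.
{D3, D5}: #1→D3 13·24=312, #2→D3 14·5=70, #3→D3 10·21=210, #4→D5 2·16=32, #5→D5 3·5=15, #6→D3 5·21=105, #7→D5 4·22=88. Service 832; fixed 300; total 1132.
{D2, D5}: service 897 + fixed 236 = 1133
{D5}: service 1069 + fixed 95 = 1164
{D1, D2, D3, D4, D5}: service 637 + fixed 914 = 1551
No other subset beats 1132.

Open D3 and D5; minimum total cost 1132.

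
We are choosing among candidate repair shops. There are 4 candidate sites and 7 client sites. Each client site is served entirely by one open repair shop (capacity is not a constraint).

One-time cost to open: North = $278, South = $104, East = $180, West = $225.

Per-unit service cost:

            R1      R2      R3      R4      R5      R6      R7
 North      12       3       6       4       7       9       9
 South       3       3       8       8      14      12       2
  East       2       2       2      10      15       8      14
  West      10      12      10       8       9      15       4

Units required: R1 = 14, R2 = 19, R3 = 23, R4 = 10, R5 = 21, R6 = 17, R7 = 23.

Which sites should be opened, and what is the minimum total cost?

For any fixed open set, each client site goes to its cheapest open site; total = fixed + service.
{South, East}: R1→East 2·14=28, R2→East 2·19=38, R3→East 2·23=46, R4→South 8·10=80, R5→South 14·21=294, R6→East 8·17=136, R7→South 2·23=46. Service 668; fixed 284; total 952.
{North, South}: R1→South 3·14=42, R2→North 3·19=57, R3→North 6·23=138, R4→North 4·10=40, R5→North 7·21=147, R6→North 9·17=153, R7→South 2·23=46. Service 623; fixed 382; total 1005.
{South}: R1→South 3·14=42, R2→South 3·19=57, R3→South 8·23=184, R4→South 8·10=80, R5→South 14·21=294, R6→South 12·17=204, R7→South 2·23=46. Service 907; fixed 104; total 1011.
{North, South, East, West}: R1→East 2·14=28, R2→East 2·19=38, R3→East 2·23=46, R4→North 4·10=40, R5→North 7·21=147, R6→East 8·17=136, R7→South 2·23=46. Service 481; fixed 787; total 1268.
No other subset beats 952.

Open South and East; minimum total cost 952.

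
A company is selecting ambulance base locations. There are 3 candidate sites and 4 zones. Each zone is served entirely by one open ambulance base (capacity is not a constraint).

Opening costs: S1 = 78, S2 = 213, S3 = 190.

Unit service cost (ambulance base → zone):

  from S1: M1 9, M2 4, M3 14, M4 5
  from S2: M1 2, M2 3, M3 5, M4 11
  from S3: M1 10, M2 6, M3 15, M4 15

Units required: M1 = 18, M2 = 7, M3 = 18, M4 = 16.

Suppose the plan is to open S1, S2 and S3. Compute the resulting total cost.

Each zone is assigned to its cheapest site among the open ones.
{S1, S2, S3}: M1→S2 2·18=36, M2→S2 3·7=21, M3→S2 5·18=90, M4→S1 5·16=80. Service 227; fixed 481; total 708.

Total cost: 708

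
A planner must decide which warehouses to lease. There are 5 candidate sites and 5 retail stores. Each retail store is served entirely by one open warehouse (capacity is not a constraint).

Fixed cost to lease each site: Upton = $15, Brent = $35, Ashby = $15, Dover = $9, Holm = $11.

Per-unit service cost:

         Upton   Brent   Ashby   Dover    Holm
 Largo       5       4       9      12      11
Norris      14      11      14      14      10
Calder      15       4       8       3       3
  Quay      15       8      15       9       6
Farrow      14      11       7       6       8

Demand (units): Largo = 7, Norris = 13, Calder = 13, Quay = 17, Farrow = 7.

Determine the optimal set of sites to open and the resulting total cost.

For any fixed open set, each retail store goes to its cheapest open site; total = fixed + service.
{Upton, Dover, Holm}: Largo→Upton 5·7=35, Norris→Holm 10·13=130, Calder→Dover 3·13=39, Quay→Holm 6·17=102, Farrow→Dover 6·7=42. Service 348; fixed 35; total 383.
{Upton, Holm}: service 362 + fixed 26 = 388
{Upton, Ashby, Holm}: Largo→Upton 5·7=35, Norris→Holm 10·13=130, Calder→Holm 3·13=39, Quay→Holm 6·17=102, Farrow→Ashby 7·7=49. Service 355; fixed 41; total 396.
{Upton, Brent, Ashby, Dover, Holm}: Largo→Brent 4·7=28, Norris→Holm 10·13=130, Calder→Dover 3·13=39, Quay→Holm 6·17=102, Farrow→Dover 6·7=42. Service 341; fixed 85; total 426.
No other subset beats 383.

Open Upton, Dover and Holm; minimum total cost 383.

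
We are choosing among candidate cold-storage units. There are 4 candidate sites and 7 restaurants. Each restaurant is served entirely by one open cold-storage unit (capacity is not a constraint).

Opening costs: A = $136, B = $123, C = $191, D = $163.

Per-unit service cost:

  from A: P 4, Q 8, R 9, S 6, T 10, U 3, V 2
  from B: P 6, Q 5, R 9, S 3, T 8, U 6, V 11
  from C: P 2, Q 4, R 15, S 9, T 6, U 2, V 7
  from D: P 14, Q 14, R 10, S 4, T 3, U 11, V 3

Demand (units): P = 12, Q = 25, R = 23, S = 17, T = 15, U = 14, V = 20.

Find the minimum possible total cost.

For any fixed open set, each restaurant goes to its cheapest open site; total = fixed + service.
{A, B}: P→A 4·12=48, Q→B 5·25=125, R→A 9·23=207, S→B 3·17=51, T→B 8·15=120, U→A 3·14=42, V→A 2·20=40. Service 633; fixed 259; total 892.
{C, D}: service 555 + fixed 354 = 909
{A, C}: P→C 2·12=24, Q→C 4·25=100, R→A 9·23=207, S→A 6·17=102, T→C 6·15=90, U→C 2·14=28, V→A 2·20=40. Service 591; fixed 327; total 918.
{A, B, C, D}: service 495 + fixed 613 = 1108
No other subset beats 892.

Minimum total cost: 892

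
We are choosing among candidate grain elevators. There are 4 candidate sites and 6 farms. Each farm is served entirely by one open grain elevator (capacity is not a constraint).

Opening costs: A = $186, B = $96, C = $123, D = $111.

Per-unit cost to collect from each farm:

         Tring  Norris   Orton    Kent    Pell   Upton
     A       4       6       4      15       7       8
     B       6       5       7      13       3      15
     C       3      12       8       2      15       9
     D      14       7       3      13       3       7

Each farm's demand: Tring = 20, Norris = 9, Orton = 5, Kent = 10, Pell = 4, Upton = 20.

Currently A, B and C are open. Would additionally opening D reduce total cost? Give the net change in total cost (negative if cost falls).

Current service cost with {A, B, C}: 317.
Adding D: each farm re-picks its cheapest; new service cost 292, saving 25.
Extra fixed cost: 111. Net change = 111 − 25 = 86.
(Totals: 722 → 808.)

No — net change +86 (cost rises by 86).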